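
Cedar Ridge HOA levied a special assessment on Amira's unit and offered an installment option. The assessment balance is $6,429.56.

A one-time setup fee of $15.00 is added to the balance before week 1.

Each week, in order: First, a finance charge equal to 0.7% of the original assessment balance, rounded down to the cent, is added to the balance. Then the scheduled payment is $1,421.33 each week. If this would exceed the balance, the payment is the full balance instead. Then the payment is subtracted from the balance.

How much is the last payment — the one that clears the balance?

# | Opening | Interest | Payment | End bal
1 | $6,444.56 | $45.00 | $1,421.33 | $5,068.23
2 | $5,068.23 | $45.00 | $1,421.33 | $3,691.90
3 | $3,691.90 | $45.00 | $1,421.33 | $2,315.57
4 | $2,315.57 | $45.00 | $1,421.33 | $939.24
5 | $939.24 | $45.00 | $984.24 | $0.00

$984.24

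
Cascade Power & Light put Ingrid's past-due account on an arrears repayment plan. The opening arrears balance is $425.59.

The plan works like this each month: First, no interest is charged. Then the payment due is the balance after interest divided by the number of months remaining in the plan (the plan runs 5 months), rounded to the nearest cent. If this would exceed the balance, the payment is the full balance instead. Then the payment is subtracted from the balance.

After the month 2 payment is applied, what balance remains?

Month 1: $425.59 − $85.12 → $340.47
Month 2: $340.47 − $85.12 → $255.35

$255.35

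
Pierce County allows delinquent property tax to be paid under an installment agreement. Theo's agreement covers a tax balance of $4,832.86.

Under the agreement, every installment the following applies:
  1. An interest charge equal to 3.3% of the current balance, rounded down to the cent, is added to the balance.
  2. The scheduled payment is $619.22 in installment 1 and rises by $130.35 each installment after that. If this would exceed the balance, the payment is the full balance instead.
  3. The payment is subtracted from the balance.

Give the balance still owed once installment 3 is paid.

Installment 1: $4,832.86 +$159.48 interest = $4,992.34; pay $619.22 → $4,373.12
Installment 2: $4,373.12 +$144.31 interest = $4,517.43; pay $749.57 → $3,767.86
Installment 3: $3,767.86 +$124.33 interest = $3,892.19; pay $879.92 → $3,012.27

$3,012.27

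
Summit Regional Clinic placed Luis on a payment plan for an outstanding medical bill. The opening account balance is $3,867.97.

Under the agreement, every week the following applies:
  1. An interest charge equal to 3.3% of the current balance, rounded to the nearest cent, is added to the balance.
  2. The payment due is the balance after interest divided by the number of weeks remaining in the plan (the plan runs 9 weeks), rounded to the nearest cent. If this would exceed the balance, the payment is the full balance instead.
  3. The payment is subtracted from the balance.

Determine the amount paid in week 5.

# | Opening | Interest | Payment | End bal
1 | $3,867.97 | $127.64 | $443.96 | $3,551.65
2 | $3,551.65 | $117.20 | $458.61 | $3,210.24
3 | $3,210.24 | $105.94 | $473.74 | $2,842.44
4 | $2,842.44 | $93.80 | $489.37 | $2,446.87
5 | $2,446.87 | $80.75 | $505.52 | $2,022.10

$505.52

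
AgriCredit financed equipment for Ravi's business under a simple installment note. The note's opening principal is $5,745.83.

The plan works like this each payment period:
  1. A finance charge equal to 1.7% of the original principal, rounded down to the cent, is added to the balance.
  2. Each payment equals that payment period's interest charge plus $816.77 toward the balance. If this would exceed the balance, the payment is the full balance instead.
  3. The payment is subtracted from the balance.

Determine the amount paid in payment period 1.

Payment period 1: opening $5,745.83; interest $97.67 → $5,843.50; payment $914.44; balance $4,929.06

$914.44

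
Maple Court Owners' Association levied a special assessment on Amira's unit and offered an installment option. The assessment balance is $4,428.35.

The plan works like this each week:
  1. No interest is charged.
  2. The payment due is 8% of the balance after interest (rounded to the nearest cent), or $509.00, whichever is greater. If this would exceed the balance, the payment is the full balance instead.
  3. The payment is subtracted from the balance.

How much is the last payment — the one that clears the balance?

Week 1: $4,428.35 − $509.00 → $3,919.35
Week 2: $3,919.35 − $509.00 → $3,410.35
Week 3: $3,410.35 − $509.00 → $2,901.35
Week 4: $2,901.35 − $509.00 → $2,392.35
Week 5: $2,392.35 − $509.00 → $1,883.35
Week 6: $1,883.35 − $509.00 → $1,374.35
Week 7: $1,374.35 − $509.00 → $865.35
Week 8: $865.35 − $509.00 → $356.35
Week 9: $356.35 − $356.35 → $0.00

$356.35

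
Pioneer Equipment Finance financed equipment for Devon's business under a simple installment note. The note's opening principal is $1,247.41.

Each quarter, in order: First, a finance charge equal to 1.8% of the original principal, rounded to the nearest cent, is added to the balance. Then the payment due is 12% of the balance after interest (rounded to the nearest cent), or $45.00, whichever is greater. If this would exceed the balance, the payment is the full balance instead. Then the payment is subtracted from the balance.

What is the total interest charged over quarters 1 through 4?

Quarter 1: $1,247.41 +$22.45 interest = $1,269.86; pay $152.38 → $1,117.48
Quarter 2: $1,117.48 +$22.45 interest = $1,139.93; pay $136.79 → $1,003.14
Quarter 3: $1,003.14 +$22.45 interest = $1,025.59; pay $123.07 → $902.52
Quarter 4: $902.52 +$22.45 interest = $924.97; pay $111.00 → $813.97
Total interest: $22.45 + $22.45 + $22.45 + $22.45 = $89.80

$89.80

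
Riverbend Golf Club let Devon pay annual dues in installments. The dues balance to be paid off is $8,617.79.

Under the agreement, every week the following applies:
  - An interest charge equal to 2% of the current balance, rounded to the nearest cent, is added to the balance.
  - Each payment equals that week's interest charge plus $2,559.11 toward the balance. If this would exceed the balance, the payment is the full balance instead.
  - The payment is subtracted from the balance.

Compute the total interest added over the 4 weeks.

$382.33

Week 1: $8,617.79 +$172.36 interest = $8,790.15; pay $2,731.47 → $6,058.68
Week 2: $6,058.68 +$121.17 interest = $6,179.85; pay $2,680.28 → $3,499.57
Week 3: $3,499.57 +$69.99 interest = $3,569.56; pay $2,629.10 → $940.46
Week 4: $940.46 +$18.81 interest = $959.27; pay $959.27 → $0.00
Total interest: $172.36 + $121.17 + $69.99 + $18.81 = $382.33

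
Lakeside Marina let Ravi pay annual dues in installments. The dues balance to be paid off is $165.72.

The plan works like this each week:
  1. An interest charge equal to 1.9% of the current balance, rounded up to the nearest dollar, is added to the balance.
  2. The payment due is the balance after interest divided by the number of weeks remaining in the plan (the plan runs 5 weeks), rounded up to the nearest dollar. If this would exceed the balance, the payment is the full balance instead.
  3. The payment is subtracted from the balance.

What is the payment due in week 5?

Week 1: $165.72 +$4.00 interest = $169.72; pay $34.00 → $135.72
Week 2: $135.72 +$3.00 interest = $138.72; pay $35.00 → $103.72
Week 3: $103.72 +$2.00 interest = $105.72; pay $36.00 → $69.72
Week 4: $69.72 +$2.00 interest = $71.72; pay $36.00 → $35.72
Week 5: $35.72 +$1.00 interest = $36.72; pay $36.72 → $0.00

$36.72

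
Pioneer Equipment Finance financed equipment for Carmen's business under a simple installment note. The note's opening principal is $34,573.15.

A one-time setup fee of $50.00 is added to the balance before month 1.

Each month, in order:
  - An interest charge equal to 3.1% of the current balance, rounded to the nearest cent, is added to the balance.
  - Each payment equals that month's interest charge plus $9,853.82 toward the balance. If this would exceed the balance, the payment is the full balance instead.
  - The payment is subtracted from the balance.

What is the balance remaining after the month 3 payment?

Month 1: $34,623.15 +$1,073.32 interest = $35,696.47; pay $10,927.14 → $24,769.33
Month 2: $24,769.33 +$767.85 interest = $25,537.18; pay $10,621.67 → $14,915.51
Month 3: $14,915.51 +$462.38 interest = $15,377.89; pay $10,316.20 → $5,061.69

$5,061.69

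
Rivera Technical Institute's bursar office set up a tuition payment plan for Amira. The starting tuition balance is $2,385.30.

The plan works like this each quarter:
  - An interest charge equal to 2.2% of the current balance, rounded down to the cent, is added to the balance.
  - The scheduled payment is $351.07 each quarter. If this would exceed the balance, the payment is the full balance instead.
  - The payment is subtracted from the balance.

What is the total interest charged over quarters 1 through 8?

$227.52

Quarter 1: opening $2,385.30; interest $52.47 → $2,437.77; payment $351.07; balance $2,086.70
Quarter 2: opening $2,086.70; interest $45.90 → $2,132.60; payment $351.07; balance $1,781.53
Quarter 3: opening $1,781.53; interest $39.19 → $1,820.72; payment $351.07; balance $1,469.65
Quarter 4: opening $1,469.65; interest $32.33 → $1,501.98; payment $351.07; balance $1,150.91
Quarter 5: opening $1,150.91; interest $25.32 → $1,176.23; payment $351.07; balance $825.16
Quarter 6: opening $825.16; interest $18.15 → $843.31; payment $351.07; balance $492.24
Quarter 7: opening $492.24; interest $10.82 → $503.06; payment $351.07; balance $151.99
Quarter 8: opening $151.99; interest $3.34 → $155.33; payment $155.33; balance $0.00
Total interest: $52.47 + $45.90 + $39.19 + $32.33 + $25.32 + $18.15 + $10.82 + $3.34 = $227.52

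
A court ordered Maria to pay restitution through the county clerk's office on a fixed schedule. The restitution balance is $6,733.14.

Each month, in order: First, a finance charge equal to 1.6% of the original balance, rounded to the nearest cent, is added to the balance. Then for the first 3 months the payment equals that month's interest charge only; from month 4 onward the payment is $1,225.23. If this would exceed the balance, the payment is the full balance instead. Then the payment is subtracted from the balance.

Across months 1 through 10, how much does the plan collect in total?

Month 1: $6,733.14 +$107.73 interest = $6,840.87; pay $107.73 → $6,733.14
Month 2: $6,733.14 +$107.73 interest = $6,840.87; pay $107.73 → $6,733.14
Month 3: $6,733.14 +$107.73 interest = $6,840.87; pay $107.73 → $6,733.14
Month 4: $6,733.14 +$107.73 interest = $6,840.87; pay $1,225.23 → $5,615.64
Month 5: $5,615.64 +$107.73 interest = $5,723.37; pay $1,225.23 → $4,498.14
Month 6: $4,498.14 +$107.73 interest = $4,605.87; pay $1,225.23 → $3,380.64
Month 7: $3,380.64 +$107.73 interest = $3,488.37; pay $1,225.23 → $2,263.14
Month 8: $2,263.14 +$107.73 interest = $2,370.87; pay $1,225.23 → $1,145.64
Month 9: $1,145.64 +$107.73 interest = $1,253.37; pay $1,225.23 → $28.14
Month 10: $28.14 +$107.73 interest = $135.87; pay $135.87 → $0.00
Total paid: $7,810.44

$7,810.44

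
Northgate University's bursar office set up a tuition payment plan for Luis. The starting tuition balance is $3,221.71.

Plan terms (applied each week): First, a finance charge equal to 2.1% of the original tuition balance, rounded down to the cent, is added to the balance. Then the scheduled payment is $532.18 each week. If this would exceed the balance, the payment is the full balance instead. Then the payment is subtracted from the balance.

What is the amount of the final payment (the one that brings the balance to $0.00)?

Week 1: opening $3,221.71; interest $67.65 → $3,289.36; payment $532.18; balance $2,757.18
Week 2: opening $2,757.18; interest $67.65 → $2,824.83; payment $532.18; balance $2,292.65
Week 3: opening $2,292.65; interest $67.65 → $2,360.30; payment $532.18; balance $1,828.12
Week 4: opening $1,828.12; interest $67.65 → $1,895.77; payment $532.18; balance $1,363.59
Week 5: opening $1,363.59; interest $67.65 → $1,431.24; payment $532.18; balance $899.06
Week 6: opening $899.06; interest $67.65 → $966.71; payment $532.18; balance $434.53
Week 7: opening $434.53; interest $67.65 → $502.18; payment $502.18; balance $0.00

$502.18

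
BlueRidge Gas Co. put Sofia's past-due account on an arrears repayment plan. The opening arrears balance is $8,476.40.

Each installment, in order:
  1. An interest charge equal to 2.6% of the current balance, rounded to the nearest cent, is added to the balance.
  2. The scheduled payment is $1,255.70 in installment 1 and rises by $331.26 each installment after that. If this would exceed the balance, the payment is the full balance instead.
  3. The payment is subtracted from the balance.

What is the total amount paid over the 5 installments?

# | Opening | Interest | Payment | End bal
1 | $8,476.40 | $220.39 | $1,255.70 | $7,441.09
2 | $7,441.09 | $193.47 | $1,586.96 | $6,047.60
3 | $6,047.60 | $157.24 | $1,918.22 | $4,286.62
4 | $4,286.62 | $111.45 | $2,249.48 | $2,148.59
5 | $2,148.59 | $55.86 | $2,204.45 | $0.00
Total paid: $9,214.81

$9,214.81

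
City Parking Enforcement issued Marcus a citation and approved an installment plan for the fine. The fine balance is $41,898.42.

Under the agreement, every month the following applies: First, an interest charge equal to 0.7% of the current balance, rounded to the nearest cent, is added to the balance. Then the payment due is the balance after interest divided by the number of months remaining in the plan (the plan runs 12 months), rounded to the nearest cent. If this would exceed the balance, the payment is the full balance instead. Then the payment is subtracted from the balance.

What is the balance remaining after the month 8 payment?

Month 1: opening $41,898.42; interest $293.29 → $42,191.71; payment $3,515.98; balance $38,675.73
Month 2: opening $38,675.73; interest $270.73 → $38,946.46; payment $3,540.59; balance $35,405.87
Month 3: opening $35,405.87; interest $247.84 → $35,653.71; payment $3,565.37; balance $32,088.34
Month 4: opening $32,088.34; interest $224.62 → $32,312.96; payment $3,590.33; balance $28,722.63
Month 5: opening $28,722.63; interest $201.06 → $28,923.69; payment $3,615.46; balance $25,308.23
Month 6: opening $25,308.23; interest $177.16 → $25,485.39; payment $3,640.77; balance $21,844.62
Month 7: opening $21,844.62; interest $152.91 → $21,997.53; payment $3,666.26; balance $18,331.27
Month 8: opening $18,331.27; interest $128.32 → $18,459.59; payment $3,691.92; balance $14,767.67

$14,767.67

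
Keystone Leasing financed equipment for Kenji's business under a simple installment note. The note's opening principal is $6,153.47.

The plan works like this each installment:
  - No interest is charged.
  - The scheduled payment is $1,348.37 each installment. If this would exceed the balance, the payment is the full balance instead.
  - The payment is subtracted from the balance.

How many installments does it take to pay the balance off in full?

5

Installment 1: $6,153.47 − $1,348.37 → $4,805.10
Installment 2: $4,805.10 − $1,348.37 → $3,456.73
Installment 3: $3,456.73 − $1,348.37 → $2,108.36
Installment 4: $2,108.36 − $1,348.37 → $759.99
Installment 5: $759.99 − $759.99 → $0.00
Balance reaches $0.00 in installment 5.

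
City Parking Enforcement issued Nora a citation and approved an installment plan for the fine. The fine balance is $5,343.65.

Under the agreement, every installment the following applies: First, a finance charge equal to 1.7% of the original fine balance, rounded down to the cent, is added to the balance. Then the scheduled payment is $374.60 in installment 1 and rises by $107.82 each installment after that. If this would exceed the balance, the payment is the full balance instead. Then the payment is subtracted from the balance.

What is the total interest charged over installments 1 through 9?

$817.56

Installment 1: opening $5,343.65; interest $90.84 → $5,434.49; payment $374.60; balance $5,059.89
Installment 2: opening $5,059.89; interest $90.84 → $5,150.73; payment $482.42; balance $4,668.31
Installment 3: opening $4,668.31; interest $90.84 → $4,759.15; payment $590.24; balance $4,168.91
Installment 4: opening $4,168.91; interest $90.84 → $4,259.75; payment $698.06; balance $3,561.69
Installment 5: opening $3,561.69; interest $90.84 → $3,652.53; payment $805.88; balance $2,846.65
Installment 6: opening $2,846.65; interest $90.84 → $2,937.49; payment $913.70; balance $2,023.79
Installment 7: opening $2,023.79; interest $90.84 → $2,114.63; payment $1,021.52; balance $1,093.11
Installment 8: opening $1,093.11; interest $90.84 → $1,183.95; payment $1,129.34; balance $54.61
Installment 9: opening $54.61; interest $90.84 → $145.45; payment $145.45; balance $0.00
Total interest: $90.84 + $90.84 + $90.84 + $90.84 + $90.84 + $90.84 + $90.84 + $90.84 + $90.84 = $817.56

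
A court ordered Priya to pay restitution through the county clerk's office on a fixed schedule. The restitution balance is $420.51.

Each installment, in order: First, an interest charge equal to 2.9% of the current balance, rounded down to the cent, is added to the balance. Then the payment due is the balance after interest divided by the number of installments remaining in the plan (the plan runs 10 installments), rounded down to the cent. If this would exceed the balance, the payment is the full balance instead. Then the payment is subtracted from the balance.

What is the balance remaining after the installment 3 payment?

Installment 1: opening $420.51; interest $12.19 → $432.70; payment $43.27; balance $389.43
Installment 2: opening $389.43; interest $11.29 → $400.72; payment $44.52; balance $356.20
Installment 3: opening $356.20; interest $10.32 → $366.52; payment $45.81; balance $320.71

$320.71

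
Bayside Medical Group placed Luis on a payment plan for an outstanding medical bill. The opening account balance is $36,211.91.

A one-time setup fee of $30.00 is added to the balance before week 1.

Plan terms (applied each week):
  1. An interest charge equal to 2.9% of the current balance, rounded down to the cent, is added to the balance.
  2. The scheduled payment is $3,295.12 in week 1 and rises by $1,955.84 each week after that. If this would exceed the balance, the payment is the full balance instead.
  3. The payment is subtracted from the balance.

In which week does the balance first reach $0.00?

6

Week 1: $36,241.91 +$1,051.01 interest = $37,292.92; pay $3,295.12 → $33,997.80
Week 2: $33,997.80 +$985.93 interest = $34,983.73; pay $5,250.96 → $29,732.77
Week 3: $29,732.77 +$862.25 interest = $30,595.02; pay $7,206.80 → $23,388.22
Week 4: $23,388.22 +$678.25 interest = $24,066.47; pay $9,162.64 → $14,903.83
Week 5: $14,903.83 +$432.21 interest = $15,336.04; pay $11,118.48 → $4,217.56
Week 6: $4,217.56 +$122.30 interest = $4,339.86; pay $4,339.86 → $0.00
Balance reaches $0.00 in week 6.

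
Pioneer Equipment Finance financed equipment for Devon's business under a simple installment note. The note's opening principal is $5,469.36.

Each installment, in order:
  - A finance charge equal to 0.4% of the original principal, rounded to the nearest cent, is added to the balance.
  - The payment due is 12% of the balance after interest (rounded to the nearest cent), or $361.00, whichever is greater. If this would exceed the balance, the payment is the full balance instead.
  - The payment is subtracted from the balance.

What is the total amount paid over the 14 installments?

Installment 1: $5,469.36 +$21.88 interest = $5,491.24; pay $658.95 → $4,832.29
Installment 2: $4,832.29 +$21.88 interest = $4,854.17; pay $582.50 → $4,271.67
Installment 3: $4,271.67 +$21.88 interest = $4,293.55; pay $515.23 → $3,778.32
Installment 4: $3,778.32 +$21.88 interest = $3,800.20; pay $456.02 → $3,344.18
Installment 5: $3,344.18 +$21.88 interest = $3,366.06; pay $403.93 → $2,962.13
Installment 6: $2,962.13 +$21.88 interest = $2,984.01; pay $361.00 → $2,623.01
Installment 7: $2,623.01 +$21.88 interest = $2,644.89; pay $361.00 → $2,283.89
Installment 8: $2,283.89 +$21.88 interest = $2,305.77; pay $361.00 → $1,944.77
Installment 9: $1,944.77 +$21.88 interest = $1,966.65; pay $361.00 → $1,605.65
Installment 10: $1,605.65 +$21.88 interest = $1,627.53; pay $361.00 → $1,266.53
Installment 11: $1,266.53 +$21.88 interest = $1,288.41; pay $361.00 → $927.41
Installment 12: $927.41 +$21.88 interest = $949.29; pay $361.00 → $588.29
Installment 13: $588.29 +$21.88 interest = $610.17; pay $361.00 → $249.17
Installment 14: $249.17 +$21.88 interest = $271.05; pay $271.05 → $0.00
Total paid: $5,775.68

$5,775.68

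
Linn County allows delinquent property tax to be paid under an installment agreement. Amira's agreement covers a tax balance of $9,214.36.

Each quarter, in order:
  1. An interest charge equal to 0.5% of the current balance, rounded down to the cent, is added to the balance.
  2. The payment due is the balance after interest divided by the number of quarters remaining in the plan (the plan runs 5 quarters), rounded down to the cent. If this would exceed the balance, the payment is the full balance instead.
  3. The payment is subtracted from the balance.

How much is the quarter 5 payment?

$1,889.41

Quarter 1: $9,214.36 +$46.07 interest = $9,260.43; pay $1,852.08 → $7,408.35
Quarter 2: $7,408.35 +$37.04 interest = $7,445.39; pay $1,861.34 → $5,584.05
Quarter 3: $5,584.05 +$27.92 interest = $5,611.97; pay $1,870.65 → $3,741.32
Quarter 4: $3,741.32 +$18.70 interest = $3,760.02; pay $1,880.01 → $1,880.01
Quarter 5: $1,880.01 +$9.40 interest = $1,889.41; pay $1,889.41 → $0.00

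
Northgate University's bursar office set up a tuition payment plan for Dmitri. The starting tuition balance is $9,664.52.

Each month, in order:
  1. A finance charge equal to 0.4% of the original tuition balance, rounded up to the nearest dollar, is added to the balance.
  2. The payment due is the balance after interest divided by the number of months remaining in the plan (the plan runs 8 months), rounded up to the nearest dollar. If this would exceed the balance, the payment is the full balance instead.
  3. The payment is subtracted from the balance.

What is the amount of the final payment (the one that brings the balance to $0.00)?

$1,312.52

# | Opening | Interest | Payment | End bal
1 | $9,664.52 | $39.00 | $1,213.00 | $8,490.52
2 | $8,490.52 | $39.00 | $1,219.00 | $7,310.52
3 | $7,310.52 | $39.00 | $1,225.00 | $6,124.52
4 | $6,124.52 | $39.00 | $1,233.00 | $4,930.52
5 | $4,930.52 | $39.00 | $1,243.00 | $3,726.52
6 | $3,726.52 | $39.00 | $1,256.00 | $2,509.52
7 | $2,509.52 | $39.00 | $1,275.00 | $1,273.52
8 | $1,273.52 | $39.00 | $1,312.52 | $0.00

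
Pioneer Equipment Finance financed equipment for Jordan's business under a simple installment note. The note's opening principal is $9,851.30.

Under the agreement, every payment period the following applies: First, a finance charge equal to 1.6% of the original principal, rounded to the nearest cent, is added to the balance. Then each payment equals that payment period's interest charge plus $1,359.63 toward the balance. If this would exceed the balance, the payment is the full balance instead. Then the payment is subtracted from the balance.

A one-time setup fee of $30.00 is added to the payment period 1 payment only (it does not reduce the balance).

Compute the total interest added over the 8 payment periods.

$1,260.96

Payment period 1: opening $9,851.30; interest $157.62 → $10,008.92; payment $1,517.25 (+ $30.00 fee); balance $8,491.67
Payment period 2: opening $8,491.67; interest $157.62 → $8,649.29; payment $1,517.25; balance $7,132.04
Payment period 3: opening $7,132.04; interest $157.62 → $7,289.66; payment $1,517.25; balance $5,772.41
Payment period 4: opening $5,772.41; interest $157.62 → $5,930.03; payment $1,517.25; balance $4,412.78
Payment period 5: opening $4,412.78; interest $157.62 → $4,570.40; payment $1,517.25; balance $3,053.15
Payment period 6: opening $3,053.15; interest $157.62 → $3,210.77; payment $1,517.25; balance $1,693.52
Payment period 7: opening $1,693.52; interest $157.62 → $1,851.14; payment $1,517.25; balance $333.89
Payment period 8: opening $333.89; interest $157.62 → $491.51; payment $491.51; balance $0.00
Total interest: $157.62 + $157.62 + $157.62 + $157.62 + $157.62 + $157.62 + $157.62 + $157.62 = $1,260.96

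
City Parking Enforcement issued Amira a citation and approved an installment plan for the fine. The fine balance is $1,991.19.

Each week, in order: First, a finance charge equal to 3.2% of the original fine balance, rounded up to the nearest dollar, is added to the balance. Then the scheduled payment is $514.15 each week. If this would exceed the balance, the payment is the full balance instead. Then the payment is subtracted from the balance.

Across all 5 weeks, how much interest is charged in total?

$320.00

Week 1: opening $1,991.19; interest $64.00 → $2,055.19; payment $514.15; balance $1,541.04
Week 2: opening $1,541.04; interest $64.00 → $1,605.04; payment $514.15; balance $1,090.89
Week 3: opening $1,090.89; interest $64.00 → $1,154.89; payment $514.15; balance $640.74
Week 4: opening $640.74; interest $64.00 → $704.74; payment $514.15; balance $190.59
Week 5: opening $190.59; interest $64.00 → $254.59; payment $254.59; balance $0.00
Total interest: $64.00 + $64.00 + $64.00 + $64.00 + $64.00 = $320.00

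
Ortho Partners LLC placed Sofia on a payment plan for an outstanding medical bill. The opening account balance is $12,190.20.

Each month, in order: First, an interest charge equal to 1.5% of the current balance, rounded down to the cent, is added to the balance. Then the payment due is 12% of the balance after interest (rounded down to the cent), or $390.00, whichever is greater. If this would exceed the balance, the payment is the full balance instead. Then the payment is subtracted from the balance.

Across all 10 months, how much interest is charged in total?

$1,158.69

Month 1: opening $12,190.20; interest $182.85 → $12,373.05; payment $1,484.76; balance $10,888.29
Month 2: opening $10,888.29; interest $163.32 → $11,051.61; payment $1,326.19; balance $9,725.42
Month 3: opening $9,725.42; interest $145.88 → $9,871.30; payment $1,184.55; balance $8,686.75
Month 4: opening $8,686.75; interest $130.30 → $8,817.05; payment $1,058.04; balance $7,759.01
Month 5: opening $7,759.01; interest $116.38 → $7,875.39; payment $945.04; balance $6,930.35
Month 6: opening $6,930.35; interest $103.95 → $7,034.30; payment $844.11; balance $6,190.19
Month 7: opening $6,190.19; interest $92.85 → $6,283.04; payment $753.96; balance $5,529.08
Month 8: opening $5,529.08; interest $82.93 → $5,612.01; payment $673.44; balance $4,938.57
Month 9: opening $4,938.57; interest $74.07 → $5,012.64; payment $601.51; balance $4,411.13
Month 10: opening $4,411.13; interest $66.16 → $4,477.29; payment $537.27; balance $3,940.02
Total interest: $182.85 + $163.32 + $145.88 + $130.30 + $116.38 + $103.95 + $92.85 + $82.93 + $74.07 + $66.16 = $1,158.69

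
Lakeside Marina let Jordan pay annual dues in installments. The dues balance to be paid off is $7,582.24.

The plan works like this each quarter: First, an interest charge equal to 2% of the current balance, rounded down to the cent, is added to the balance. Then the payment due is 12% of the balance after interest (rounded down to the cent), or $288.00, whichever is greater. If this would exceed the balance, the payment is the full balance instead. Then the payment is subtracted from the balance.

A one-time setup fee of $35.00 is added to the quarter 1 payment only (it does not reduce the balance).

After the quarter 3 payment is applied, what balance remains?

$5,483.35

Quarter 1: opening $7,582.24; interest $151.64 → $7,733.88; payment $928.06 (+ $35.00 fee); balance $6,805.82
Quarter 2: opening $6,805.82; interest $136.11 → $6,941.93; payment $833.03; balance $6,108.90
Quarter 3: opening $6,108.90; interest $122.17 → $6,231.07; payment $747.72; balance $5,483.35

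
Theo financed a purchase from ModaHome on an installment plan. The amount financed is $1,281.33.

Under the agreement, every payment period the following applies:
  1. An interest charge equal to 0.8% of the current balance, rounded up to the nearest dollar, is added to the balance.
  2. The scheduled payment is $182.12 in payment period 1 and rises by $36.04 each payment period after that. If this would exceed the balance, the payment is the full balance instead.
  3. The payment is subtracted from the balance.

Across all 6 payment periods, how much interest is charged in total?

Payment period 1: opening $1,281.33; interest $11.00 → $1,292.33; payment $182.12; balance $1,110.21
Payment period 2: opening $1,110.21; interest $9.00 → $1,119.21; payment $218.16; balance $901.05
Payment period 3: opening $901.05; interest $8.00 → $909.05; payment $254.20; balance $654.85
Payment period 4: opening $654.85; interest $6.00 → $660.85; payment $290.24; balance $370.61
Payment period 5: opening $370.61; interest $3.00 → $373.61; payment $326.28; balance $47.33
Payment period 6: opening $47.33; interest $1.00 → $48.33; payment $48.33; balance $0.00
Total interest: $11.00 + $9.00 + $8.00 + $6.00 + $3.00 + $1.00 = $38.00

$38.00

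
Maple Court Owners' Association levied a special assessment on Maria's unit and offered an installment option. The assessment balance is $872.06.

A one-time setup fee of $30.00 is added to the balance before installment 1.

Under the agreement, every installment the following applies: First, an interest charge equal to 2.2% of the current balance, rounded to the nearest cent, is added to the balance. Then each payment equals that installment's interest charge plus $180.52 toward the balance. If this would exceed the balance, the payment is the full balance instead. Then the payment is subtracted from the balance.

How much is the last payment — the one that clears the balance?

$183.94

Installment 1: opening $902.06; interest $19.85 → $921.91; payment $200.37; balance $721.54
Installment 2: opening $721.54; interest $15.87 → $737.41; payment $196.39; balance $541.02
Installment 3: opening $541.02; interest $11.90 → $552.92; payment $192.42; balance $360.50
Installment 4: opening $360.50; interest $7.93 → $368.43; payment $188.45; balance $179.98
Installment 5: opening $179.98; interest $3.96 → $183.94; payment $183.94; balance $0.00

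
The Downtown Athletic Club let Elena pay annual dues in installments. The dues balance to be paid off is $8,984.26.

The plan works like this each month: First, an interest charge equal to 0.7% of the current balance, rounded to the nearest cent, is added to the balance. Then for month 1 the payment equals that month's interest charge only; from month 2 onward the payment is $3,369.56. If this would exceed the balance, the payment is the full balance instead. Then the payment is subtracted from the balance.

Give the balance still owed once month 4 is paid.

$0.00

Month 1: opening $8,984.26; interest $62.89 → $9,047.15; payment $62.89; balance $8,984.26
Month 2: opening $8,984.26; interest $62.89 → $9,047.15; payment $3,369.56; balance $5,677.59
Month 3: opening $5,677.59; interest $39.74 → $5,717.33; payment $3,369.56; balance $2,347.77
Month 4: opening $2,347.77; interest $16.43 → $2,364.20; payment $2,364.20; balance $0.00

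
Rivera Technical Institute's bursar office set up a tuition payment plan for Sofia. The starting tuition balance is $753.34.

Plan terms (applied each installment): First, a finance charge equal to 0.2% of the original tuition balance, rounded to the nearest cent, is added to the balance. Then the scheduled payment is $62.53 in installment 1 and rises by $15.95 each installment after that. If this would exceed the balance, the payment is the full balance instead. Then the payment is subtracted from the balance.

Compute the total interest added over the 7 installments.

Installment 1: $753.34 +$1.51 interest = $754.85; pay $62.53 → $692.32
Installment 2: $692.32 +$1.51 interest = $693.83; pay $78.48 → $615.35
Installment 3: $615.35 +$1.51 interest = $616.86; pay $94.43 → $522.43
Installment 4: $522.43 +$1.51 interest = $523.94; pay $110.38 → $413.56
Installment 5: $413.56 +$1.51 interest = $415.07; pay $126.33 → $288.74
Installment 6: $288.74 +$1.51 interest = $290.25; pay $142.28 → $147.97
Installment 7: $147.97 +$1.51 interest = $149.48; pay $149.48 → $0.00
Total interest: $1.51 + $1.51 + $1.51 + $1.51 + $1.51 + $1.51 + $1.51 = $10.57

$10.57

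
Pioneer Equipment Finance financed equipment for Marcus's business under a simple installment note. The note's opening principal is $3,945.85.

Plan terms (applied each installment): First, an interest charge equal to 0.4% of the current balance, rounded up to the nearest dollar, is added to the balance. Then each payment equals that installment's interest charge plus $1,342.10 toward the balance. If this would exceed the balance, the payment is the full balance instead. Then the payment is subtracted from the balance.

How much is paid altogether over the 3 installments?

# | Opening | Interest | Payment | End bal
1 | $3,945.85 | $16.00 | $1,358.10 | $2,603.75
2 | $2,603.75 | $11.00 | $1,353.10 | $1,261.65
3 | $1,261.65 | $6.00 | $1,267.65 | $0.00
Total paid: $3,978.85

$3,978.85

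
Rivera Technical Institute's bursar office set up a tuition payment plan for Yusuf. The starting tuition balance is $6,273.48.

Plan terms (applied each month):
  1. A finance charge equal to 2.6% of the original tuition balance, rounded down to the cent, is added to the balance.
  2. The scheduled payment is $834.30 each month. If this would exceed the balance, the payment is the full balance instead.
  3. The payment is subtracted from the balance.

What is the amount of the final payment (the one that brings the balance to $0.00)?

$395.88

# | Opening | Interest | Payment | End bal
1 | $6,273.48 | $163.11 | $834.30 | $5,602.29
2 | $5,602.29 | $163.11 | $834.30 | $4,931.10
3 | $4,931.10 | $163.11 | $834.30 | $4,259.91
4 | $4,259.91 | $163.11 | $834.30 | $3,588.72
5 | $3,588.72 | $163.11 | $834.30 | $2,917.53
6 | $2,917.53 | $163.11 | $834.30 | $2,246.34
7 | $2,246.34 | $163.11 | $834.30 | $1,575.15
8 | $1,575.15 | $163.11 | $834.30 | $903.96
9 | $903.96 | $163.11 | $834.30 | $232.77
10 | $232.77 | $163.11 | $395.88 | $0.00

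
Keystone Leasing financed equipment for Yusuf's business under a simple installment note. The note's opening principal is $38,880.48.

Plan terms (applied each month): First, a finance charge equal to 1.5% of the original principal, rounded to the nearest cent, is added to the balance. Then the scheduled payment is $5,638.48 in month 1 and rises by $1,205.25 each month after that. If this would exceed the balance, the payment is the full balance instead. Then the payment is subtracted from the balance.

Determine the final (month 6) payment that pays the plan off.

# | Opening | Interest | Payment | End bal
1 | $38,880.48 | $583.21 | $5,638.48 | $33,825.21
2 | $33,825.21 | $583.21 | $6,843.73 | $27,564.69
3 | $27,564.69 | $583.21 | $8,048.98 | $20,098.92
4 | $20,098.92 | $583.21 | $9,254.23 | $11,427.90
5 | $11,427.90 | $583.21 | $10,459.48 | $1,551.63
6 | $1,551.63 | $583.21 | $2,134.84 | $0.00

$2,134.84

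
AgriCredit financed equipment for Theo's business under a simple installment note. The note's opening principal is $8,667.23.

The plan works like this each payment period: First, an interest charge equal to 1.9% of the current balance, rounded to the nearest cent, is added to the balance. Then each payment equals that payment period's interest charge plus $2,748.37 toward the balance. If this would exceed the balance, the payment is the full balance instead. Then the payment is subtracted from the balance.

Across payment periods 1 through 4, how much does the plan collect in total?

$9,012.63

Payment period 1: opening $8,667.23; interest $164.68 → $8,831.91; payment $2,913.05; balance $5,918.86
Payment period 2: opening $5,918.86; interest $112.46 → $6,031.32; payment $2,860.83; balance $3,170.49
Payment period 3: opening $3,170.49; interest $60.24 → $3,230.73; payment $2,808.61; balance $422.12
Payment period 4: opening $422.12; interest $8.02 → $430.14; payment $430.14; balance $0.00
Total paid: $9,012.63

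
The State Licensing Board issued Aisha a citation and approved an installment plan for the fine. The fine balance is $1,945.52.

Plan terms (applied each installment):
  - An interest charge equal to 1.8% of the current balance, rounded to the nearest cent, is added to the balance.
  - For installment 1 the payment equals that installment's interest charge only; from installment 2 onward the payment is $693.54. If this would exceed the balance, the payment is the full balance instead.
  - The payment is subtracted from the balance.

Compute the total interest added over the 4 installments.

$104.31

Installment 1: opening $1,945.52; interest $35.02 → $1,980.54; payment $35.02; balance $1,945.52
Installment 2: opening $1,945.52; interest $35.02 → $1,980.54; payment $693.54; balance $1,287.00
Installment 3: opening $1,287.00; interest $23.17 → $1,310.17; payment $693.54; balance $616.63
Installment 4: opening $616.63; interest $11.10 → $627.73; payment $627.73; balance $0.00
Total interest: $35.02 + $35.02 + $23.17 + $11.10 = $104.31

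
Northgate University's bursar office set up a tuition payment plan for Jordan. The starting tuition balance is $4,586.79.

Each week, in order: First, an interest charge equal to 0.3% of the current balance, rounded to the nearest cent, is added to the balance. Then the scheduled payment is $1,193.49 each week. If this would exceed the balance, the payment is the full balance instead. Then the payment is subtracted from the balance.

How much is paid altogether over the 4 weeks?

Week 1: opening $4,586.79; interest $13.76 → $4,600.55; payment $1,193.49; balance $3,407.06
Week 2: opening $3,407.06; interest $10.22 → $3,417.28; payment $1,193.49; balance $2,223.79
Week 3: opening $2,223.79; interest $6.67 → $2,230.46; payment $1,193.49; balance $1,036.97
Week 4: opening $1,036.97; interest $3.11 → $1,040.08; payment $1,040.08; balance $0.00
Total paid: $4,620.55

$4,620.55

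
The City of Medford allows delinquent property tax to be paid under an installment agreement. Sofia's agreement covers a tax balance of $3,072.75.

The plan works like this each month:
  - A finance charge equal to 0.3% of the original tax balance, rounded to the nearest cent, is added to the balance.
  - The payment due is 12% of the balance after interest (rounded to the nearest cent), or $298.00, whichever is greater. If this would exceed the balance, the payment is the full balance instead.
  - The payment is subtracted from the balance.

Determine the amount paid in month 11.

$93.77

Month 1: opening $3,072.75; interest $9.22 → $3,081.97; payment $369.84; balance $2,712.13
Month 2: opening $2,712.13; interest $9.22 → $2,721.35; payment $326.56; balance $2,394.79
Month 3: opening $2,394.79; interest $9.22 → $2,404.01; payment $298.00; balance $2,106.01
Month 4: opening $2,106.01; interest $9.22 → $2,115.23; payment $298.00; balance $1,817.23
Month 5: opening $1,817.23; interest $9.22 → $1,826.45; payment $298.00; balance $1,528.45
Month 6: opening $1,528.45; interest $9.22 → $1,537.67; payment $298.00; balance $1,239.67
Month 7: opening $1,239.67; interest $9.22 → $1,248.89; payment $298.00; balance $950.89
Month 8: opening $950.89; interest $9.22 → $960.11; payment $298.00; balance $662.11
Month 9: opening $662.11; interest $9.22 → $671.33; payment $298.00; balance $373.33
Month 10: opening $373.33; interest $9.22 → $382.55; payment $298.00; balance $84.55
Month 11: opening $84.55; interest $9.22 → $93.77; payment $93.77; balance $0.00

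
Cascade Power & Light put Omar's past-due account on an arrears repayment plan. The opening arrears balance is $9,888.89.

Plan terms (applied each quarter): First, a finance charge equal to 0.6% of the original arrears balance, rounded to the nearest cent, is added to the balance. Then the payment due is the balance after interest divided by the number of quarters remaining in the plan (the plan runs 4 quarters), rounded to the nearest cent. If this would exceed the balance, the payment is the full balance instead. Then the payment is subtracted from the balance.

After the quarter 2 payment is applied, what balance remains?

Quarter 1: $9,888.89 +$59.33 interest = $9,948.22; pay $2,487.06 → $7,461.16
Quarter 2: $7,461.16 +$59.33 interest = $7,520.49; pay $2,506.83 → $5,013.66

$5,013.66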